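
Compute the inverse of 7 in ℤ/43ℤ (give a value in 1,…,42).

43 = 6·7 + 1
7 = 7·1 + 0
Back-substituting gives 7·37 ≡ 1 (mod 43).

37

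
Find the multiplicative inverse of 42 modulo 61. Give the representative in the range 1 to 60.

61 = 1·42 + 19
42 = 2·19 + 4
19 = 4·4 + 3
4 = 1·3 + 1
3 = 3·1 + 0
Back-substituting gives 42·16 ≡ 1 (mod 61).

16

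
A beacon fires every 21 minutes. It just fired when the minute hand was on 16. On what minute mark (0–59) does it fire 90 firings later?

90·21 = 1890.
1890 = 31·60 + 30, so 1890 mod 60 = 30.
(16 + 30) mod 60 = 46.

46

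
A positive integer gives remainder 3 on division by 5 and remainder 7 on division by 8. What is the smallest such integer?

Since 8·2 ≡ 1 (mod 5), take x = 7 + 8·((3−7)·2 mod 5) = 7 + 8·2 = 23.
Check: 23 mod 5 = 3, 23 mod 8 = 7.

23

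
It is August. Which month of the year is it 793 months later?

793 = 66·12 + 1, so 793 mod 12 = 1.
August + 1 month → September.

September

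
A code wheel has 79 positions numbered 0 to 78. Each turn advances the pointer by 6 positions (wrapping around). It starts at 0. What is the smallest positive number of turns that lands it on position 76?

6⁻¹ ≡ 66 (mod 79) because 6·66 = 396 = 5·79 + 1.
So x ≡ 66·76 = 5016 ≡ 39 (mod 79).

39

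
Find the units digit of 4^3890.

6

Powers of 4 mod 10 repeat with period 2: 4, 6.
3890 mod 2 = 0, so the last digit matches 4^2 = 6.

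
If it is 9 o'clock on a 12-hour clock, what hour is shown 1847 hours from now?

1847 mod 12 = 11 (since 153·12 = 1836).
9 + 11 → 8 on a 12-hour dial.

8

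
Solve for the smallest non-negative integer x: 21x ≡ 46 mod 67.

21⁻¹ ≡ 16 (mod 67) because 21·16 = 336 = 5·67 + 1.
So x ≡ 16·46 = 736 ≡ 66 (mod 67).

66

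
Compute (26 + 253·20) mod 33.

253·20 = 5060.
5060 = 153·33 + 11, so 5060 mod 33 = 11.
(26 + 11) mod 33 = 4.

4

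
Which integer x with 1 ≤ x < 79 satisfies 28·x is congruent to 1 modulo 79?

28·48 = 1344 = 17·79 + 1, so 28⁻¹ ≡ 48 (mod 79).

48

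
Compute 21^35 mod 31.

Square-and-reduce mod 31: 21^1≡21, 21^2≡7, 21^4≡18, 21^8≡14, 21^16≡10, 21^32≡7.
Since 35 = 1 + 2 + 32 in binary, 21^35 ≡ 21·7·7 ≡ 6 (mod 31).

6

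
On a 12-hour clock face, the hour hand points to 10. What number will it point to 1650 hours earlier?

Dividing 1650 by 12 gives quotient 137 and remainder 6.
10 − 6 → 4 on a 12-hour dial.

4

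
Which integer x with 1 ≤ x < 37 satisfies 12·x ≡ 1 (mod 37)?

37 = 3·12 + 1
12 = 12·1 + 0
Back-substituting gives 12·34 ≡ 1 (mod 37).

34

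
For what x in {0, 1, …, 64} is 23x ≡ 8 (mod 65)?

The inverse of 23 mod 65 is 17 (since 23·17 = 391 ≡ 1).
Multiplying both sides by 17: x ≡ 17·8 = 136 ≡ 6 (mod 65).
Check: 23·6 = 138 = 2·65 + 8.

6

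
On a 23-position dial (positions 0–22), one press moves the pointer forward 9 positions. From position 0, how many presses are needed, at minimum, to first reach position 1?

18

9·18 = 162 = 7·23 + 1, so 9⁻¹ ≡ 18 (mod 23).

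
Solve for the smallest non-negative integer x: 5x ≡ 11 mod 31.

27

The inverse of 5 mod 31 is 25 (since 5·25 = 125 ≡ 1).
So x ≡ 25·11 = 275 ≡ 27 (mod 31).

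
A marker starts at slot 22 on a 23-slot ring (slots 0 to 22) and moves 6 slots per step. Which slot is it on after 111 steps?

21

111·6 = 666.
666 mod 23 = 22 (since 28·23 = 644).
(22 + 22) mod 23 = 21.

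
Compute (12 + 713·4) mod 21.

713·4 = 2852.
Dividing 2852 by 21 gives quotient 135 and remainder 17.
(12 + 17) mod 21 = 8.

8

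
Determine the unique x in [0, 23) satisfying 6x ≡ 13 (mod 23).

The inverse of 6 mod 23 is 4 (since 6·4 = 24 ≡ 1).
Multiplying both sides by 4: x ≡ 4·13 = 52 ≡ 6 (mod 23).
Check: 6·6 = 36 = 1·23 + 13.

6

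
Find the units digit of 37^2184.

The units digit of 37^n cycles with period 4: 7, 9, 3, 1, …
2184 mod 4 = 0, so the last digit matches 7^4 = 1.

1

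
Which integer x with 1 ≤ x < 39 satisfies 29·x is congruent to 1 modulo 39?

39 = 1·29 + 10
29 = 2·10 + 9
10 = 1·9 + 1
9 = 9·1 + 0
Back-substituting gives 29·35 ≡ 1 (mod 39).

35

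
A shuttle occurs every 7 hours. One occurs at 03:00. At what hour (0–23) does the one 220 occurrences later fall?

220·7 = 1540.
1540 − 64·24 = 4, so 1540 ≡ 4 (mod 24).
(3 + 4) mod 24 = 7.

7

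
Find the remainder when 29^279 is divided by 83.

78

By repeated squaring mod 83: 29^1≡29, 29^2≡11, 29^4≡38, 29^8≡33, 29^16≡10, 29^32≡17, 29^64≡40, 29^128≡23, 29^256≡31.
279 = 1 + 2 + 4 + 16 + 256, so 29^279 ≡ 29·11·38·10·31 ≡ 78 (mod 83).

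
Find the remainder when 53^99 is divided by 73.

Square-and-reduce mod 73: 53^1≡53, 53^2≡35, 53^4≡57, 53^8≡37, 53^16≡55, 53^32≡32, 53^64≡2.
Since 99 = 1 + 2 + 32 + 64 in binary, 53^99 ≡ 53·35·32·2 ≡ 22 (mod 73).

22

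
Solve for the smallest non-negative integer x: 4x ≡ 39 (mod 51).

48

The inverse of 4 mod 51 is 13 (since 4·13 = 52 ≡ 1).
Multiplying both sides by 13: x ≡ 13·39 = 507 ≡ 48 (mod 51).
Check: 4·48 = 192 = 3·51 + 39.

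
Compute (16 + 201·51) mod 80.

27

201·51 = 10251.
10251 − 128·80 = 11, so 10251 ≡ 11 (mod 80).
(16 + 11) mod 80 = 27.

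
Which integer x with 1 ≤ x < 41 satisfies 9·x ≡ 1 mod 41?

32

9·32 = 288 = 7·41 + 1, so 9⁻¹ ≡ 32 (mod 41).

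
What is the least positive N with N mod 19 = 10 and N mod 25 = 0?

200

x ≡ 10 (mod 19) gives x ∈ {10, 29, 48, 67, 86, 105, 124, 143, …}.
The first of these with x mod 25 = 0 is 200.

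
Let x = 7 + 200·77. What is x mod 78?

41

200·77 = 15400.
15400 − 197·78 = 34, so 15400 ≡ 34 (mod 78).
(7 + 34) mod 78 = 41.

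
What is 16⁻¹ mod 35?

11

16·11 = 176 = 5·35 + 1, so 16⁻¹ ≡ 11 (mod 35).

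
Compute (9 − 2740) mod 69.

29

2740 mod 69 = 49 (since 39·69 = 2691).
(9 − 49) mod 69 = 29.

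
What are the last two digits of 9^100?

Square-and-reduce mod 100: 9^1≡9, 9^2≡81, 9^4≡61, 9^8≡21, 9^16≡41, 9^32≡81, 9^64≡61.
Since 100 = 4 + 32 + 64 in binary, 9^100 ≡ 61·81·61 ≡ 1 (mod 100).

01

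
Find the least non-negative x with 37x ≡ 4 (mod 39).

37

37⁻¹ ≡ 19 (mod 39) because 37·19 = 703 = 18·39 + 1.
Multiplying both sides by 19: x ≡ 19·4 = 76 ≡ 37 (mod 39).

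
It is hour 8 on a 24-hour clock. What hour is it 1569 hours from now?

1569 mod 24 = 9 (since 65·24 = 1560).
(8 + 9) mod 24 = 17.

17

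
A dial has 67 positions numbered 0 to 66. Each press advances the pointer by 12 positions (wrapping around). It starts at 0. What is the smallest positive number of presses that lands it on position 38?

59

12⁻¹ ≡ 28 (mod 67) because 12·28 = 336 = 5·67 + 1.
So x ≡ 28·38 = 1064 ≡ 59 (mod 67).
Check: 12·59 = 708 = 10·67 + 38.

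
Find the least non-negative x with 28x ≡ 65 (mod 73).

31

28⁻¹ ≡ 60 (mod 73) because 28·60 = 1680 = 23·73 + 1.
Multiplying both sides by 60: x ≡ 60·65 = 3900 ≡ 31 (mod 73).
Check: 28·31 = 868 = 11·73 + 65.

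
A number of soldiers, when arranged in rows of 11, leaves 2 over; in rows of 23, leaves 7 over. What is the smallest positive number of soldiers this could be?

145

x ≡ 2 (mod 11) gives x ∈ {2, 13, 24, 35, 46, 57, 68, 79, …}.
The first of these with x mod 23 = 7 is 145.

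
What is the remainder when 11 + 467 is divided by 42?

467 = 11·42 + 5, so 467 mod 42 = 5.
(11 + 5) mod 42 = 16.

16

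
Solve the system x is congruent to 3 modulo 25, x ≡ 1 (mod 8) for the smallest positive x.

x ≡ 1 (mod 8) gives x ∈ {1, 9, 17, 25, 33, 41, 49, 57, …}.
The first of these with x mod 25 = 3 is 153.

153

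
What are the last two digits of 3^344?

81

Successive squares of 3 mod 100: 3^1≡3, 3^2≡9, 3^4≡81, 3^8≡61, 3^16≡21, 3^32≡41, 3^64≡81, 3^128≡61, 3^256≡21.
344 = 8 + 16 + 64 + 256, so 3^344 ≡ 61·21·81·21 ≡ 81 (mod 100).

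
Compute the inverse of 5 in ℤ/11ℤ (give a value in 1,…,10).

11 = 2·5 + 1
5 = 5·1 + 0
Back-substituting gives 5·9 ≡ 1 (mod 11).

9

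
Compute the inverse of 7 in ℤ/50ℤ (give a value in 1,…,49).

43

50 = 7·7 + 1
7 = 7·1 + 0
Back-substituting gives 7·43 ≡ 1 (mod 50).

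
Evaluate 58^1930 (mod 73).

Successive squares of 58 mod 73: 58^1≡58, 58^2≡6, 58^4≡36, 58^8≡55, 58^16≡32, 58^32≡2, 58^64≡4, 58^128≡16, 58^256≡37, 58^512≡55, 58^1024≡32.
1930 = 2 + 8 + 128 + 256 + 512 + 1024, so 58^1930 ≡ 6·55·16·37·55·32 ≡ 23 (mod 73).

23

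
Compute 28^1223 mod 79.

Successive squares of 28 mod 79: 28^1≡28, 28^2≡73, 28^4≡36, 28^8≡32, 28^16≡76, 28^32≡9, 28^64≡2, 28^128≡4, 28^256≡16, 28^512≡19, 28^1024≡45.
Since 1223 = 1 + 2 + 4 + 64 + 128 + 1024 in binary, 28^1223 ≡ 28·73·36·2·4·45 ≡ 39 (mod 79).

39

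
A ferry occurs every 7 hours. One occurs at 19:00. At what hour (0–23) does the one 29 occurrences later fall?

29·7 = 203.
203 − 8·24 = 11, so 203 ≡ 11 (mod 24).
(19 + 11) mod 24 = 6.

6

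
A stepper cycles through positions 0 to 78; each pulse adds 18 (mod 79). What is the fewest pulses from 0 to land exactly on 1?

22

18·22 = 396 = 5·79 + 1, so 18⁻¹ ≡ 22 (mod 79).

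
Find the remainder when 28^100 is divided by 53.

By repeated squaring mod 53: 28^1≡28, 28^2≡42, 28^4≡15, 28^8≡13, 28^16≡10, 28^32≡47, 28^64≡36.
Since 100 = 4 + 32 + 64 in binary, 28^100 ≡ 15·47·36 ≡ 46 (mod 53).

46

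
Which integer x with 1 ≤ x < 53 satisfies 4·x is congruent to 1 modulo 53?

40

53 = 13·4 + 1
4 = 4·1 + 0
Back-substituting gives 4·40 ≡ 1 (mod 53).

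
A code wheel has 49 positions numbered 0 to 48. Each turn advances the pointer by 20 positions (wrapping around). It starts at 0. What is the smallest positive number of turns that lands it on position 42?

20⁻¹ ≡ 27 (mod 49) because 20·27 = 540 = 11·49 + 1.
So x ≡ 27·42 = 1134 ≡ 7 (mod 49).
Check: 20·7 = 140 = 2·49 + 42.

7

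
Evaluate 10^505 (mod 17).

7

Square-and-reduce mod 17: 10^1≡10, 10^2≡15, 10^4≡4, 10^8≡16, 10^16≡1, 10^32≡1, 10^64≡1, 10^128≡1, 10^256≡1.
505 = 1 + 8 + 16 + 32 + 64 + 128 + 256, so 10^505 ≡ 10·16·1·1·1·1·1 ≡ 7 (mod 17).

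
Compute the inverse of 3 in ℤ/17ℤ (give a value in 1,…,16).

17 = 5·3 + 2
3 = 1·2 + 1
2 = 2·1 + 0
Back-substituting gives 3·6 ≡ 1 (mod 17).

6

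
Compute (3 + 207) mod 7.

Dividing 207 by 7 gives quotient 29 and remainder 4.
(3 + 4) mod 7 = 0.

0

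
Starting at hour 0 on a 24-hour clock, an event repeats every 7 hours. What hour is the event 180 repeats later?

180·7 = 1260.
1260 mod 24 = 12 (since 52·24 = 1248).
(0 + 12) mod 24 = 12.

12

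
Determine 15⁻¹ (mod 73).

39

73 = 4·15 + 13
15 = 1·13 + 2
13 = 6·2 + 1
2 = 2·1 + 0
Back-substituting gives 15·39 ≡ 1 (mod 73).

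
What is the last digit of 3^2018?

9

Powers of 3 mod 10 repeat with period 4: 3, 9, 7, 1.
2018 mod 4 = 2, so the last digit matches 3^2 = 9.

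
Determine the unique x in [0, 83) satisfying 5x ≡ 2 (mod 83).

17

The inverse of 5 mod 83 is 50 (since 5·50 = 250 ≡ 1).
So x ≡ 50·2 = 100 ≡ 17 (mod 83).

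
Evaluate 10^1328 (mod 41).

16

Square-and-reduce mod 41: 10^1≡10, 10^2≡18, 10^4≡37, 10^8≡16, 10^16≡10, 10^32≡18, 10^64≡37, 10^128≡16, 10^256≡10, 10^512≡18, 10^1024≡37.
1328 = 16 + 32 + 256 + 1024, so 10^1328 ≡ 10·18·10·37 ≡ 16 (mod 41).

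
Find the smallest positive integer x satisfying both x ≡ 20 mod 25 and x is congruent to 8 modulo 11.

x ≡ 8 (mod 11) gives x ∈ {8, 19, 30, 41, 52, 63, 74, 85, …}.
The first of these with x mod 25 = 20 is 195.

195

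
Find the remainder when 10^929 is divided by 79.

By repeated squaring mod 79: 10^1≡10, 10^2≡21, 10^4≡46, 10^8≡62, 10^16≡52, 10^32≡18, 10^64≡8, 10^128≡64, 10^256≡67, 10^512≡65.
Since 929 = 1 + 32 + 128 + 256 + 512 in binary, 10^929 ≡ 10·18·64·67·65 ≡ 18 (mod 79).

18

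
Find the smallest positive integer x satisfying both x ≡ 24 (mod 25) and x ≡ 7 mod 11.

249

x ≡ 7 (mod 11) gives x ∈ {7, 18, 29, 40, 51, 62, 73, 84, …}.
The first of these with x mod 25 = 24 is 249.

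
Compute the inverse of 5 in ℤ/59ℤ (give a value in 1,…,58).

59 = 11·5 + 4
5 = 1·4 + 1
4 = 4·1 + 0
Back-substituting gives 5·12 ≡ 1 (mod 59).

12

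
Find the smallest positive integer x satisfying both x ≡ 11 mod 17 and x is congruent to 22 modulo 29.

x ≡ 11 (mod 17) gives x ∈ {11, 28, 45, 62, 79, 96, 113, 130, …}.
The first of these with x mod 29 = 22 is 283.

283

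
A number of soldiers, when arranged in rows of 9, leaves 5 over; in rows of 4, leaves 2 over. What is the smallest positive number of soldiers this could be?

14

Since 4·7 ≡ 1 (mod 9), take x = 2 + 4·((5−2)·7 mod 9) = 2 + 4·3 = 14.
Check: 14 mod 9 = 5, 14 mod 4 = 2.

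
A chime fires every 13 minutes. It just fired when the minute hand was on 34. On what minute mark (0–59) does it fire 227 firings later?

45

227·13 = 2951.
2951 − 49·60 = 11, so 2951 ≡ 11 (mod 60).
(34 + 11) mod 60 = 45.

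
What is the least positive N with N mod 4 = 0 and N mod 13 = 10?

36

x ≡ 0 (mod 4) gives x ∈ {0, 4, 8, 12, 16, 20, 24, 28, …}.
The first of these with x mod 13 = 10 is 36.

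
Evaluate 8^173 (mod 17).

9

Successive squares of 8 mod 17: 8^1≡8, 8^2≡13, 8^4≡16, 8^8≡1, 8^16≡1, 8^32≡1, 8^64≡1, 8^128≡1.
Since 173 = 1 + 4 + 8 + 32 + 128 in binary, 8^173 ≡ 8·16·1·1·1 ≡ 9 (mod 17).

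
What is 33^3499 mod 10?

7

The units digit of 33^n cycles with period 4: 3, 9, 7, 1, …
3499 mod 4 = 3, so the last digit matches 3^3 = 7.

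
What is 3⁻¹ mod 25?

25 = 8·3 + 1
3 = 3·1 + 0
Back-substituting gives 3·17 ≡ 1 (mod 25).

17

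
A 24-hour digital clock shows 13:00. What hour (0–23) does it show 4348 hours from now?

17

4348 mod 24 = 4 (since 181·24 = 4344).
(13 + 4) mod 24 = 17.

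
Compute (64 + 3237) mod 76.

Dividing 3237 by 76 gives quotient 42 and remainder 45.
(64 + 45) mod 76 = 33.

33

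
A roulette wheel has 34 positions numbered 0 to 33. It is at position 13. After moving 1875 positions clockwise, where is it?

18

Dividing 1875 by 34 gives quotient 55 and remainder 5.
(13 + 5) mod 34 = 18.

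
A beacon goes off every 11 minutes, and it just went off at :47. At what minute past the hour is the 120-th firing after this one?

47

120·11 = 1320.
1320 = 22·60 + 0, so 1320 mod 60 = 0.
(47 + 0) mod 60 = 47.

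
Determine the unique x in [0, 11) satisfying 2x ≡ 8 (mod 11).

4

2⁻¹ ≡ 6 (mod 11) because 2·6 = 12 = 1·11 + 1.
Multiplying both sides by 6: x ≡ 6·8 = 48 ≡ 4 (mod 11).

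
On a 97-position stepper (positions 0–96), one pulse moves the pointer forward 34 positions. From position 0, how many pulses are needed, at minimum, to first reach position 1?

20

34·20 = 680 = 7·97 + 1, so 34⁻¹ ≡ 20 (mod 97).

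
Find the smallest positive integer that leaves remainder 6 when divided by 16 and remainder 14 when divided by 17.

Since 17·1 ≡ 1 (mod 16), take x = 14 + 17·((6−14)·1 mod 16) = 14 + 17·8 = 150.
Check: 150 mod 16 = 6, 150 mod 17 = 14.

150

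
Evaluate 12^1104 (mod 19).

1

By repeated squaring mod 19: 12^1≡12, 12^2≡11, 12^4≡7, 12^8≡11, 12^16≡7, 12^32≡11, 12^64≡7, 12^128≡11, 12^256≡7, 12^512≡11, 12^1024≡7.
1104 = 16 + 64 + 1024, so 12^1104 ≡ 7·7·7 ≡ 1 (mod 19).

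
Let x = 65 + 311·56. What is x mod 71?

311·56 = 17416.
Dividing 17416 by 71 gives quotient 245 and remainder 21.
(65 + 21) mod 71 = 15.

15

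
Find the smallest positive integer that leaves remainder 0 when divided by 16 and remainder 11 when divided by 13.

x ≡ 11 (mod 13) gives x ∈ {11, 24, 37, 50, 63, 76, 89, 102, …}.
The first of these with x mod 16 = 0 is 128.

128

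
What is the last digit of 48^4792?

6

The units digit of 48^n cycles with period 4: 8, 4, 2, 6, …
4792 mod 4 = 0, so the last digit matches 8^4 = 6.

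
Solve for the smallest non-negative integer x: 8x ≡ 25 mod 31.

7

The inverse of 8 mod 31 is 4 (since 8·4 = 32 ≡ 1).
So x ≡ 4·25 = 100 ≡ 7 (mod 31).
Check: 8·7 = 56 = 1·31 + 25.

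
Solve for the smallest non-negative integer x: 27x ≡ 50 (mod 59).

The inverse of 27 mod 59 is 35 (since 27·35 = 945 ≡ 1).
So x ≡ 35·50 = 1750 ≡ 39 (mod 59).

39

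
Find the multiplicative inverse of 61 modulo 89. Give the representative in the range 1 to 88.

54

61·54 = 3294 = 37·89 + 1, so 61⁻¹ ≡ 54 (mod 89).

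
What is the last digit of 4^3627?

Powers of 4 mod 10 repeat with period 2: 4, 6.
3627 leaves remainder 1 on division by 2, so 4^3627 ends in 4.

4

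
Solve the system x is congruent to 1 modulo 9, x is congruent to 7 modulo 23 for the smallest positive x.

145

x ≡ 1 (mod 9) gives x ∈ {1, 10, 19, 28, 37, 46, 55, 64, …}.
The first of these with x mod 23 = 7 is 145.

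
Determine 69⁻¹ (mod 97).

45

69·45 = 3105 = 32·97 + 1, so 69⁻¹ ≡ 45 (mod 97).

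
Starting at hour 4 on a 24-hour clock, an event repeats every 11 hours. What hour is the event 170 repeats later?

2

170·11 = 1870.
1870 = 77·24 + 22, so 1870 mod 24 = 22.
(4 + 22) mod 24 = 2.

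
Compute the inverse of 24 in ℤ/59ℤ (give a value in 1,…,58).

24·32 = 768 = 13·59 + 1, so 24⁻¹ ≡ 32 (mod 59).

32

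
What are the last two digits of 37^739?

73

Square-and-reduce mod 100: 37^1≡37, 37^2≡69, 37^4≡61, 37^8≡21, 37^16≡41, 37^32≡81, 37^64≡61, 37^128≡21, 37^256≡41, 37^512≡81.
Since 739 = 1 + 2 + 32 + 64 + 128 + 512 in binary, 37^739 ≡ 37·69·81·61·21·81 ≡ 73 (mod 100).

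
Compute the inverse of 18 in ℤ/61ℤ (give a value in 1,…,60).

18·17 = 306 = 5·61 + 1, so 18⁻¹ ≡ 17 (mod 61).

17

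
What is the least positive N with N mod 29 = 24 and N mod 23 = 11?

517

Since 23·24 ≡ 1 (mod 29), take x = 11 + 23·((24−11)·24 mod 29) = 11 + 23·22 = 517.
Check: 517 mod 29 = 24, 517 mod 23 = 11.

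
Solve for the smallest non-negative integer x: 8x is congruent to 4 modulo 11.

6

8⁻¹ ≡ 7 (mod 11) because 8·7 = 56 = 5·11 + 1.
So x ≡ 7·4 = 28 ≡ 6 (mod 11).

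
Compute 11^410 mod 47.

Successive squares of 11 mod 47: 11^1≡11, 11^2≡27, 11^4≡24, 11^8≡12, 11^16≡3, 11^32≡9, 11^64≡34, 11^128≡28, 11^256≡32.
410 = 2 + 8 + 16 + 128 + 256, so 11^410 ≡ 27·12·3·28·32 ≡ 2 (mod 47).

2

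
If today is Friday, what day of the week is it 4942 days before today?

4942 − 706·7 = 0, so 4942 ≡ 0 (mod 7).
Friday − 0 days → Friday.

Friday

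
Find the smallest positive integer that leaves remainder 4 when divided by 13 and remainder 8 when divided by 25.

x ≡ 4 (mod 13) gives x ∈ {4, 17, 30, 43, 56, 69, 82, 95, …}.
The first of these with x mod 25 = 8 is 108.

108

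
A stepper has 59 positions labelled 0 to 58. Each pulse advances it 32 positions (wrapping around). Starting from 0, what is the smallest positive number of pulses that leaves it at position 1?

32·24 = 768 = 13·59 + 1, so 32⁻¹ ≡ 24 (mod 59).

24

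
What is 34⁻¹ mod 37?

12

37 = 1·34 + 3
34 = 11·3 + 1
3 = 3·1 + 0
Back-substituting gives 34·12 ≡ 1 (mod 37).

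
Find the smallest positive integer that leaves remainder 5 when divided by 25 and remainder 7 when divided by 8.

55

x ≡ 7 (mod 8) gives x ∈ {7, 15, 23, 31, 39, 47, 55}.
The first of these with x mod 25 = 5 is 55.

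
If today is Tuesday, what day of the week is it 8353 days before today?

8353 mod 7 = 2 (since 1193·7 = 8351).
Tuesday − 2 days → Sunday.

Sunday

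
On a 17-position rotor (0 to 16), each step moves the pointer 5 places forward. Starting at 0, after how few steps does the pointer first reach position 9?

12

The inverse of 5 mod 17 is 7 (since 5·7 = 35 ≡ 1).
Multiplying both sides by 7: x ≡ 7·9 = 63 ≡ 12 (mod 17).
Check: 5·12 = 60 = 3·17 + 9.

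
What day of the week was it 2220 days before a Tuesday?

Dividing 2220 by 7 gives quotient 317 and remainder 1.
Tuesday − 1 day → Monday.

Monday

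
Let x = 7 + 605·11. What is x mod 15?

605·11 = 6655.
6655 = 443·15 + 10, so 6655 mod 15 = 10.
(7 + 10) mod 15 = 2.

2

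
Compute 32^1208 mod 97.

36

Successive squares of 32 mod 97: 32^1≡32, 32^2≡54, 32^4≡6, 32^8≡36, 32^16≡35, 32^32≡61, 32^64≡35, 32^128≡61, 32^256≡35, 32^512≡61, 32^1024≡35.
1208 = 8 + 16 + 32 + 128 + 1024, so 32^1208 ≡ 36·35·61·61·35 ≡ 36 (mod 97).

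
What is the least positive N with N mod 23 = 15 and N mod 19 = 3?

x ≡ 3 (mod 19) gives x ∈ {3, 22, 41, 60, 79, 98, 117, 136, …}.
The first of these with x mod 23 = 15 is 383.

383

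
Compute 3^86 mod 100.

29

By repeated squaring mod 100: 3^1≡3, 3^2≡9, 3^4≡81, 3^8≡61, 3^16≡21, 3^32≡41, 3^64≡81.
86 = 2 + 4 + 16 + 64, so 3^86 ≡ 9·81·21·81 ≡ 29 (mod 100).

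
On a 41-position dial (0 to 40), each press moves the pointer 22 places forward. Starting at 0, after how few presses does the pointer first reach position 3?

The inverse of 22 mod 41 is 28 (since 22·28 = 616 ≡ 1).
Multiplying both sides by 28: x ≡ 28·3 = 84 ≡ 2 (mod 41).

2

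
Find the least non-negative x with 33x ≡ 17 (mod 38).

33⁻¹ ≡ 15 (mod 38) because 33·15 = 495 = 13·38 + 1.
Multiplying both sides by 15: x ≡ 15·17 = 255 ≡ 27 (mod 38).
Check: 33·27 = 891 = 23·38 + 17.

27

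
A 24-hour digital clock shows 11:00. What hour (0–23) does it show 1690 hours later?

21

1690 = 70·24 + 10, so 1690 mod 24 = 10.
(11 + 10) mod 24 = 21.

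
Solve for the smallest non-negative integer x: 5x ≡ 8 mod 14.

10

5⁻¹ ≡ 3 (mod 14) because 5·3 = 15 = 1·14 + 1.
Multiplying both sides by 3: x ≡ 3·8 = 24 ≡ 10 (mod 14).
Check: 5·10 = 50 = 3·14 + 8.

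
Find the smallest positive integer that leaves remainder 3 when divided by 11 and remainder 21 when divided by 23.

x ≡ 3 (mod 11) gives x ∈ {3, 14, 25, 36, 47, 58, 69, 80, …}.
The first of these with x mod 23 = 21 is 113.

113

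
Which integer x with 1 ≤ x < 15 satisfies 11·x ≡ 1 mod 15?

11

15 = 1·11 + 4
11 = 2·4 + 3
4 = 1·3 + 1
3 = 3·1 + 0
Back-substituting gives 11·11 ≡ 1 (mod 15).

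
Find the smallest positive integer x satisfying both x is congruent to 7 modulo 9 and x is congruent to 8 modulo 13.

34

Since 13·7 ≡ 1 (mod 9), take x = 8 + 13·((7−8)·7 mod 9) = 8 + 13·2 = 34.
Check: 34 mod 9 = 7, 34 mod 13 = 8.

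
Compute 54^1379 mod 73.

By repeated squaring mod 73: 54^1≡54, 54^2≡69, 54^4≡16, 54^8≡37, 54^16≡55, 54^32≡32, 54^64≡2, 54^128≡4, 54^256≡16, 54^512≡37, 54^1024≡55.
Since 1379 = 1 + 2 + 32 + 64 + 256 + 1024 in binary, 54^1379 ≡ 54·69·32·2·16·55 ≡ 38 (mod 73).

38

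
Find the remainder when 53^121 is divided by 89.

34

By repeated squaring mod 89: 53^1≡53, 53^2≡50, 53^4≡8, 53^8≡64, 53^16≡2, 53^32≡4, 53^64≡16.
Since 121 = 1 + 8 + 16 + 32 + 64 in binary, 53^121 ≡ 53·64·2·4·16 ≡ 34 (mod 89).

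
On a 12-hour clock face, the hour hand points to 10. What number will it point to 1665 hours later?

1665 mod 12 = 9 (since 138·12 = 1656).
10 + 9 → 7 on a 12-hour dial.

7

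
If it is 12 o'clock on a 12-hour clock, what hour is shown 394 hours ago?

2

394 mod 12 = 10 (since 32·12 = 384).
12 − 10 → 2 on a 12-hour dial.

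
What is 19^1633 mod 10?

Last digits of 9^n: 9, 1 (period 2).
1633 leaves remainder 1 on division by 2, so 19^1633 ends in 9.

9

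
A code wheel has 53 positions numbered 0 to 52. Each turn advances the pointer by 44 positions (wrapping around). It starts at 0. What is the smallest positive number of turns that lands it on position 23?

21

44⁻¹ ≡ 47 (mod 53) because 44·47 = 2068 = 39·53 + 1.
Multiplying both sides by 47: x ≡ 47·23 = 1081 ≡ 21 (mod 53).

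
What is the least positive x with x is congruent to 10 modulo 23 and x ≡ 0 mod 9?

171

Since 9·18 ≡ 1 (mod 23), take x = 0 + 9·((10−0)·18 mod 23) = 0 + 9·19 = 171.
Check: 171 mod 23 = 10, 171 mod 9 = 0.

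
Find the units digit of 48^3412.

6

Powers of 8 mod 10 repeat with period 4: 8, 4, 2, 6.
3412 mod 4 = 0, so the last digit matches 8^4 = 6.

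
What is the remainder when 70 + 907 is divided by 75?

907 mod 75 = 7 (since 12·75 = 900).
(70 + 7) mod 75 = 2.

2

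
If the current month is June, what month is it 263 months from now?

Dividing 263 by 12 gives quotient 21 and remainder 11.
June + 11 months → May.

May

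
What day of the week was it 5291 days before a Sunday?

Monday

5291 mod 7 = 6 (since 755·7 = 5285).
Sunday − 6 days → Monday.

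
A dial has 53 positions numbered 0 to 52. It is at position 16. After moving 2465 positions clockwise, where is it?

2465 − 46·53 = 27, so 2465 ≡ 27 (mod 53).
(16 + 27) mod 53 = 43.

43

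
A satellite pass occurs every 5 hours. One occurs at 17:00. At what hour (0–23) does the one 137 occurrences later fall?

137·5 = 685.
Dividing 685 by 24 gives quotient 28 and remainder 13.
(17 + 13) mod 24 = 6.

6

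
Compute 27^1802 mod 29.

9

Successive squares of 27 mod 29: 27^1≡27, 27^2≡4, 27^4≡16, 27^8≡24, 27^16≡25, 27^32≡16, 27^64≡24, 27^128≡25, 27^256≡16, 27^512≡24, 27^1024≡25.
1802 = 2 + 8 + 256 + 512 + 1024, so 27^1802 ≡ 4·24·16·24·25 ≡ 9 (mod 29).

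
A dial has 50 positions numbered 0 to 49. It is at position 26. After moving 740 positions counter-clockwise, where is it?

36

Dividing 740 by 50 gives quotient 14 and remainder 40.
(26 − 40) mod 50 = 36.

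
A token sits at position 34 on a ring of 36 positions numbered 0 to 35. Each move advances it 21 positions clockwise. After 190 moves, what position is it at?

190·21 = 3990.
Dividing 3990 by 36 gives quotient 110 and remainder 30.
(34 + 30) mod 36 = 28.

28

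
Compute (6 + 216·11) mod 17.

2

216·11 = 2376.
2376 − 139·17 = 13, so 2376 ≡ 13 (mod 17).
(6 + 13) mod 17 = 2.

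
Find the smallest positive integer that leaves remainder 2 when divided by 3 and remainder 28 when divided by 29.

86

Since 29·2 ≡ 1 (mod 3), take x = 28 + 29·((2−28)·2 mod 3) = 28 + 29·2 = 86.
Check: 86 mod 3 = 2, 86 mod 29 = 28.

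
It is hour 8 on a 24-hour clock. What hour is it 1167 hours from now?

23

1167 mod 24 = 15 (since 48·24 = 1152).
(8 + 15) mod 24 = 23.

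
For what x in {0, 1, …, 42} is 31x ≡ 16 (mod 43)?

13

The inverse of 31 mod 43 is 25 (since 31·25 = 775 ≡ 1).
Multiplying both sides by 25: x ≡ 25·16 = 400 ≡ 13 (mod 43).
Check: 31·13 = 403 = 9·43 + 16.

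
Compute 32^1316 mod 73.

2

By repeated squaring mod 73: 32^1≡32, 32^2≡2, 32^4≡4, 32^8≡16, 32^16≡37, 32^32≡55, 32^64≡32, 32^128≡2, 32^256≡4, 32^512≡16, 32^1024≡37.
Since 1316 = 4 + 32 + 256 + 1024 in binary, 32^1316 ≡ 4·55·4·37 ≡ 2 (mod 73).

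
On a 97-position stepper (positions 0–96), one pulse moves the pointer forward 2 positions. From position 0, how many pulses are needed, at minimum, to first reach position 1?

49

97 = 48·2 + 1
2 = 2·1 + 0
Back-substituting gives 2·49 ≡ 1 (mod 97).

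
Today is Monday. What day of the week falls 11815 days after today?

Sunday

Dividing 11815 by 7 gives quotient 1687 and remainder 6.
Monday + 6 days → Sunday.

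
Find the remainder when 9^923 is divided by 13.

3

By repeated squaring mod 13: 9^1≡9, 9^2≡3, 9^4≡9, 9^8≡3, 9^16≡9, 9^32≡3, 9^64≡9, 9^128≡3, 9^256≡9, 9^512≡3.
923 = 1 + 2 + 8 + 16 + 128 + 256 + 512, so 9^923 ≡ 9·3·3·9·3·9·3 ≡ 3 (mod 13).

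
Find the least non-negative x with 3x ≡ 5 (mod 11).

9

The inverse of 3 mod 11 is 4 (since 3·4 = 12 ≡ 1).
So x ≡ 4·5 = 20 ≡ 9 (mod 11).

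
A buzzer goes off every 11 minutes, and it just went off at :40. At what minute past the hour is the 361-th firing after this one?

361·11 = 3971.
3971 = 66·60 + 11, so 3971 mod 60 = 11.
(40 + 11) mod 60 = 51.

51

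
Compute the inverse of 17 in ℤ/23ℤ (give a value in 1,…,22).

17·19 = 323 = 14·23 + 1, so 17⁻¹ ≡ 19 (mod 23).

19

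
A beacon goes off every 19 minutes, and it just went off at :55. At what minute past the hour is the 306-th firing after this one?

49

306·19 = 5814.
5814 mod 60 = 54 (since 96·60 = 5760).
(55 + 54) mod 60 = 49.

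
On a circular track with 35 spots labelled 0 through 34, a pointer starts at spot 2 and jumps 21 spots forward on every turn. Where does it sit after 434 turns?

434·21 = 9114.
9114 = 260·35 + 14, so 9114 mod 35 = 14.
(2 + 14) mod 35 = 16.

16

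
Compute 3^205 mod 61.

60

By repeated squaring mod 61: 3^1≡3, 3^2≡9, 3^4≡20, 3^8≡34, 3^16≡58, 3^32≡9, 3^64≡20, 3^128≡34.
205 = 1 + 4 + 8 + 64 + 128, so 3^205 ≡ 3·20·34·20·34 ≡ 60 (mod 61).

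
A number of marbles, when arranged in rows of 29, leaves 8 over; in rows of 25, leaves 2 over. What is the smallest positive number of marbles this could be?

327

Since 25·7 ≡ 1 (mod 29), take x = 2 + 25·((8−2)·7 mod 29) = 2 + 25·13 = 327.
Check: 327 mod 29 = 8, 327 mod 25 = 2.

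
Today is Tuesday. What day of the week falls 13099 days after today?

13099 = 1871·7 + 2, so 13099 mod 7 = 2.
Tuesday + 2 days → Thursday.

Thursday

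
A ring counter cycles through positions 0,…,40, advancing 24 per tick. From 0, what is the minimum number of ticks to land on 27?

37

The inverse of 24 mod 41 is 12 (since 24·12 = 288 ≡ 1).
So x ≡ 12·27 = 324 ≡ 37 (mod 41).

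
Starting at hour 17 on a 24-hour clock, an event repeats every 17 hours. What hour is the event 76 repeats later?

76·17 = 1292.
1292 = 53·24 + 20, so 1292 mod 24 = 20.
(17 + 20) mod 24 = 13.

13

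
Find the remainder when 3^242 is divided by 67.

Square-and-reduce mod 67: 3^1≡3, 3^2≡9, 3^4≡14, 3^8≡62, 3^16≡25, 3^32≡22, 3^64≡15, 3^128≡24.
242 = 2 + 16 + 32 + 64 + 128, so 3^242 ≡ 9·25·22·15·24 ≡ 1 (mod 67).

1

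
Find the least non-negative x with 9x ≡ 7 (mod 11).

The inverse of 9 mod 11 is 5 (since 9·5 = 45 ≡ 1).
Multiplying both sides by 5: x ≡ 5·7 = 35 ≡ 2 (mod 11).

2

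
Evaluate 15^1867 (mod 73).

By repeated squaring mod 73: 15^1≡15, 15^2≡6, 15^4≡36, 15^8≡55, 15^16≡32, 15^32≡2, 15^64≡4, 15^128≡16, 15^256≡37, 15^512≡55, 15^1024≡32.
Since 1867 = 1 + 2 + 8 + 64 + 256 + 512 + 1024 in binary, 15^1867 ≡ 15·6·55·4·37·55·32 ≡ 68 (mod 73).

68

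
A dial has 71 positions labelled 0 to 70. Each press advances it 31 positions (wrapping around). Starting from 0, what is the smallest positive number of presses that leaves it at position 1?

55

31·55 = 1705 = 24·71 + 1, so 31⁻¹ ≡ 55 (mod 71).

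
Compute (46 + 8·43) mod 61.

24

8·43 = 344.
344 mod 61 = 39 (since 5·61 = 305).
(46 + 39) mod 61 = 24.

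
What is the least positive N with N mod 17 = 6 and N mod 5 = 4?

74

x ≡ 4 (mod 5) gives x ∈ {4, 9, 14, 19, 24, 29, 34, 39, …}.
The first of these with x mod 17 = 6 is 74.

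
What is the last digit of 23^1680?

1

Powers of 3 mod 10 repeat with period 4: 3, 9, 7, 1.
1680 leaves remainder 0 on division by 4, so 23^1680 ends in 1.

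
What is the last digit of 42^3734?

The units digit of 42^n cycles with period 4: 2, 4, 8, 6, …
3734 leaves remainder 2 on division by 4, so 42^3734 ends in 4.

4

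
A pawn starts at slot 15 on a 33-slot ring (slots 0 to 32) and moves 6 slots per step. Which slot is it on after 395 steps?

395·6 = 2370.
2370 mod 33 = 27 (since 71·33 = 2343).
(15 + 27) mod 33 = 9.

9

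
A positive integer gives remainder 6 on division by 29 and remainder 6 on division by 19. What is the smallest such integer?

6

x ≡ 6 (mod 19) gives x ∈ {6}.
The first of these with x mod 29 = 6 is 6.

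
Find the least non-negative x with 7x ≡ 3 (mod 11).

2

The inverse of 7 mod 11 is 8 (since 7·8 = 56 ≡ 1).
So x ≡ 8·3 = 24 ≡ 2 (mod 11).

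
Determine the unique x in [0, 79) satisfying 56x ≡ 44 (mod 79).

29

56⁻¹ ≡ 24 (mod 79) because 56·24 = 1344 = 17·79 + 1.
So x ≡ 24·44 = 1056 ≡ 29 (mod 79).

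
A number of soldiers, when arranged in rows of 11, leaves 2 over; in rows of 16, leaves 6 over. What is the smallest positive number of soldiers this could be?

x ≡ 2 (mod 11) gives x ∈ {2, 13, 24, 35, 46, 57, 68, 79, …}.
The first of these with x mod 16 = 6 is 134.

134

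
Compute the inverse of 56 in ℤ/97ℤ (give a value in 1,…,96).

26

56·26 = 1456 = 15·97 + 1, so 56⁻¹ ≡ 26 (mod 97).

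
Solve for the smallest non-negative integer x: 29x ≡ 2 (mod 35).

23

29⁻¹ ≡ 29 (mod 35) because 29·29 = 841 = 24·35 + 1.
Multiplying both sides by 29: x ≡ 29·2 = 58 ≡ 23 (mod 35).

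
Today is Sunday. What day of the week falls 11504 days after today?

Dividing 11504 by 7 gives quotient 1643 and remainder 3.
Sunday + 3 days → Wednesday.

Wednesday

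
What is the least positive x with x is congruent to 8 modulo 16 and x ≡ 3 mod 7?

x ≡ 3 (mod 7) gives x ∈ {3, 10, 17, 24}.
The first of these with x mod 16 = 8 is 24.

24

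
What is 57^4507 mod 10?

Powers of 7 mod 10 repeat with period 4: 7, 9, 3, 1.
4507 mod 4 = 3, so the last digit matches 7^3 = 3.

3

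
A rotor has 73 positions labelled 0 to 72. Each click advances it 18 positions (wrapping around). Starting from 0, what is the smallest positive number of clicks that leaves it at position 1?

18·69 = 1242 = 17·73 + 1, so 18⁻¹ ≡ 69 (mod 73).

69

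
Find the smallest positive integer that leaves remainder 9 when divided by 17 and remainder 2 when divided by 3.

26

Since 3·6 ≡ 1 (mod 17), take x = 2 + 3·((9−2)·6 mod 17) = 2 + 3·8 = 26.
Check: 26 mod 17 = 9, 26 mod 3 = 2.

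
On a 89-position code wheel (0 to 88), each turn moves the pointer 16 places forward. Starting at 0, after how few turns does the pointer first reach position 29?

63

16⁻¹ ≡ 39 (mod 89) because 16·39 = 624 = 7·89 + 1.
So x ≡ 39·29 = 1131 ≡ 63 (mod 89).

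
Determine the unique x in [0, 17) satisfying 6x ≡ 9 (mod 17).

10

The inverse of 6 mod 17 is 3 (since 6·3 = 18 ≡ 1).
Multiplying both sides by 3: x ≡ 3·9 = 27 ≡ 10 (mod 17).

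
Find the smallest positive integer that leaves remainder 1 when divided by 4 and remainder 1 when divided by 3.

1

Since 3·3 ≡ 1 (mod 4), take x = 1 + 3·((1−1)·3 mod 4) = 1 + 3·0 = 1.
Check: 1 mod 4 = 1, 1 mod 3 = 1.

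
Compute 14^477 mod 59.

Square-and-reduce mod 59: 14^1≡14, 14^2≡19, 14^4≡7, 14^8≡49, 14^16≡41, 14^32≡29, 14^64≡15, 14^128≡48, 14^256≡3.
Since 477 = 1 + 4 + 8 + 16 + 64 + 128 + 256 in binary, 14^477 ≡ 14·7·49·41·15·48·3 ≡ 23 (mod 59).

23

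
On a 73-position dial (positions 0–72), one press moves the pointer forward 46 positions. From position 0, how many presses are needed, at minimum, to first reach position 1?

27

73 = 1·46 + 27
46 = 1·27 + 19
27 = 1·19 + 8
19 = 2·8 + 3
8 = 2·3 + 2
3 = 1·2 + 1
2 = 2·1 + 0
Back-substituting gives 46·27 ≡ 1 (mod 73).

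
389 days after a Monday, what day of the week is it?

389 mod 7 = 4 (since 55·7 = 385).
Monday + 4 days → Friday.

Friday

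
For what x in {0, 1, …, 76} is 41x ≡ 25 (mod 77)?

The inverse of 41 mod 77 is 62 (since 41·62 = 2542 ≡ 1).
So x ≡ 62·25 = 1550 ≡ 10 (mod 77).
Check: 41·10 = 410 = 5·77 + 25.

10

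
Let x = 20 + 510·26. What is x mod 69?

510·26 = 13260.
13260 = 192·69 + 12, so 13260 mod 69 = 12.
(20 + 12) mod 69 = 32.

32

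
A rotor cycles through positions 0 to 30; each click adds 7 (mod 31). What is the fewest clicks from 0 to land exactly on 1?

31 = 4·7 + 3
7 = 2·3 + 1
3 = 3·1 + 0
Back-substituting gives 7·9 ≡ 1 (mod 31).

9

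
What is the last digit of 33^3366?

9

Last digits of 3^n: 3, 9, 7, 1 (period 4).
3366 leaves remainder 2 on division by 4, so 33^3366 ends in 9.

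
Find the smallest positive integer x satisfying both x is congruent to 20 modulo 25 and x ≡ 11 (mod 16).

x ≡ 11 (mod 16) gives x ∈ {11, 27, 43, 59, 75, 91, 107, 123, …}.
The first of these with x mod 25 = 20 is 395.

395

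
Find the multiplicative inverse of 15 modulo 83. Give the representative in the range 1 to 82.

83 = 5·15 + 8
15 = 1·8 + 7
8 = 1·7 + 1
7 = 7·1 + 0
Back-substituting gives 15·72 ≡ 1 (mod 83).

72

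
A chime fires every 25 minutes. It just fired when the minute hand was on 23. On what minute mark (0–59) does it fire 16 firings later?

16·25 = 400.
400 − 6·60 = 40, so 400 ≡ 40 (mod 60).
(23 + 40) mod 60 = 3.

3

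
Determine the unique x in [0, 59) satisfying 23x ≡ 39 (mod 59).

23⁻¹ ≡ 18 (mod 59) because 23·18 = 414 = 7·59 + 1.
So x ≡ 18·39 = 702 ≡ 53 (mod 59).

53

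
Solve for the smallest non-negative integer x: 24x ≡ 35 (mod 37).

24⁻¹ ≡ 17 (mod 37) because 24·17 = 408 = 11·37 + 1.
Multiplying both sides by 17: x ≡ 17·35 = 595 ≡ 3 (mod 37).
Check: 24·3 = 72 = 1·37 + 35.

3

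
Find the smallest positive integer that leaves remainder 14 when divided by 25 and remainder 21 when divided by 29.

514

Since 29·19 ≡ 1 (mod 25), take x = 21 + 29·((14−21)·19 mod 25) = 21 + 29·17 = 514.
Check: 514 mod 25 = 14, 514 mod 29 = 21.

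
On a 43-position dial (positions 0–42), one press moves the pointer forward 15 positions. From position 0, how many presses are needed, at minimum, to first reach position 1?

23

43 = 2·15 + 13
15 = 1·13 + 2
13 = 6·2 + 1
2 = 2·1 + 0
Back-substituting gives 15·23 ≡ 1 (mod 43).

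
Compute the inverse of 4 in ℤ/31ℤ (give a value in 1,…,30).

31 = 7·4 + 3
4 = 1·3 + 1
3 = 3·1 + 0
Back-substituting gives 4·8 ≡ 1 (mod 31).

8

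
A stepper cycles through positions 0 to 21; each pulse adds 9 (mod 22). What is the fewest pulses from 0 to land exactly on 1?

5

22 = 2·9 + 4
9 = 2·4 + 1
4 = 4·1 + 0
Back-substituting gives 9·5 ≡ 1 (mod 22).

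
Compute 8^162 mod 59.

Successive squares of 8 mod 59: 8^1≡8, 8^2≡5, 8^4≡25, 8^8≡35, 8^16≡45, 8^32≡19, 8^64≡7, 8^128≡49.
Since 162 = 2 + 32 + 128 in binary, 8^162 ≡ 5·19·49 ≡ 53 (mod 59).

53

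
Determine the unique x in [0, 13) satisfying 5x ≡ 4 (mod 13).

6

5⁻¹ ≡ 8 (mod 13) because 5·8 = 40 = 3·13 + 1.
So x ≡ 8·4 = 32 ≡ 6 (mod 13).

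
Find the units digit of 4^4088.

The units digit of 4^n cycles with period 2: 4, 6, …
4088 mod 2 = 0, so the last digit matches 4^2 = 6.

6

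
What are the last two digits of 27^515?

43

By repeated squaring mod 100: 27^1≡27, 27^2≡29, 27^4≡41, 27^8≡81, 27^16≡61, 27^32≡21, 27^64≡41, 27^128≡81, 27^256≡61, 27^512≡21.
515 = 1 + 2 + 512, so 27^515 ≡ 27·29·21 ≡ 43 (mod 100).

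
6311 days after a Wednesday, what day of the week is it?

Dividing 6311 by 7 gives quotient 901 and remainder 4.
Wednesday + 4 days → Sunday.

Sunday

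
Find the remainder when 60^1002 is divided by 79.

Square-and-reduce mod 79: 60^1≡60, 60^2≡45, 60^4≡50, 60^8≡51, 60^16≡73, 60^32≡36, 60^64≡32, 60^128≡76, 60^256≡9, 60^512≡2.
1002 = 2 + 8 + 32 + 64 + 128 + 256 + 512, so 60^1002 ≡ 45·51·36·32·76·9·2 ≡ 18 (mod 79).

18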